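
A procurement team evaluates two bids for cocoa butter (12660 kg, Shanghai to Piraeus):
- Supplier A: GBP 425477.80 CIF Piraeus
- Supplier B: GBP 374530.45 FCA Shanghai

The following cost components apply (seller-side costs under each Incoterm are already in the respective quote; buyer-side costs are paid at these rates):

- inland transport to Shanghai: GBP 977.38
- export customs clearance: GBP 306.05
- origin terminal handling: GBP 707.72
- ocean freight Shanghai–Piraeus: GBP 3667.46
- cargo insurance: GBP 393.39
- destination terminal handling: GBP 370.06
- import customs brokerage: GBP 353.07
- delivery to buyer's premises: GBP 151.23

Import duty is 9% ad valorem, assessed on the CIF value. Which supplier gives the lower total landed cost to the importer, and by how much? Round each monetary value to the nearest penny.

Supplier B is cheaper by GBP 50334.87

Supplier A (CIF):
The CIF price already equals the CIF value: 425477.80
Import duty = 425477.80 × 9% = 38293.00
Buyer bears (A): 370.06 + 353.07 + 151.23 = 874.36
Landed cost (A) = invoice 425477.80 + 874.36 + duty 38293.00 = 464645.16
Supplier B (FCA):
CIF value = FCA price + origin terminal + freight + insurance = 374530.45 + 707.72 + 3667.46 + 393.39 = 379299.02
Import duty = 379299.02 × 9% = 34136.91
Buyer bears (B): 707.72 + 3667.46 + 393.39 + 370.06 + 353.07 + 151.23 = 5642.93
Landed cost (B) = invoice 374530.45 + 5642.93 + duty 34136.91 = 414310.29
Difference = |464645.16 − 414310.29| = 50334.87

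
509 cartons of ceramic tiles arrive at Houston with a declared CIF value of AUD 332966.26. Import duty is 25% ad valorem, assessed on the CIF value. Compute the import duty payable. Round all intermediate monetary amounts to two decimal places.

Import duty: AUD 83241.57

Import duty = 332966.26 × 25% = 83241.57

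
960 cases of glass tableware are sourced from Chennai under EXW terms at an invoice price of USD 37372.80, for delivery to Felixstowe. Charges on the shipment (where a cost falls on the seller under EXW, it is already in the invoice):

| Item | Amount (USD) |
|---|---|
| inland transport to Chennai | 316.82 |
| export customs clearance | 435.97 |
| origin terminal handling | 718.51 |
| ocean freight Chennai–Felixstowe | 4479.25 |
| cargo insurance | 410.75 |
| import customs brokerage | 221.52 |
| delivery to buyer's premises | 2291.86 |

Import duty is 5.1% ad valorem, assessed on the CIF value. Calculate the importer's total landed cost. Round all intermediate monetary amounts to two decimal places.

EXW: the seller makes goods available at their premises; the buyer bears all onward costs.
CIF value = EXW price + inland to port + export clearance + origin terminal + freight + insurance = 37372.80 + 316.82 + 435.97 + 718.51 + 4479.25 + 410.75 = 43734.10
Import duty = 43734.10 × 5.1% = 2230.44
Buyer bears: inland to port 316.82 + export clearance 435.97 + origin terminal 718.51 + freight 4479.25 + insurance 410.75 + brokerage 221.52 + delivery 2291.86 + duty 2230.44 = 11105.12
Landed cost = invoice 37372.80 + 11105.12 = 48477.92

Total landed cost: USD 48477.92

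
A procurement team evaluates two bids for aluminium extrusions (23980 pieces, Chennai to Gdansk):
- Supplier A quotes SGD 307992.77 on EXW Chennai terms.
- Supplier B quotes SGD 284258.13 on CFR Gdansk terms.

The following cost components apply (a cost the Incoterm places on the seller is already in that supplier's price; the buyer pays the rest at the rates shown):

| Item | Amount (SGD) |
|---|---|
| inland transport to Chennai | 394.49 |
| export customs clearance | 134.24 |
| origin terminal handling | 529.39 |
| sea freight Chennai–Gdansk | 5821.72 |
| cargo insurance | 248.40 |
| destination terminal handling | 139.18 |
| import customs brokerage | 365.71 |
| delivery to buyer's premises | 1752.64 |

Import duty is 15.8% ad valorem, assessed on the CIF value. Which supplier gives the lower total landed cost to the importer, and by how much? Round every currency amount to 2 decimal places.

Supplier A (EXW):
CIF value = EXW price + inland to port + export clearance + origin terminal + freight + insurance = 307992.77 + 394.49 + 134.24 + 529.39 + 5821.72 + 248.40 = 315121.01
Import duty = 315121.01 × 15.8% = 49789.12
Buyer bears (A): 394.49 + 134.24 + 529.39 + 5821.72 + 248.40 + 139.18 + 365.71 + 1752.64 = 9385.77
Landed cost (A) = invoice 307992.77 + 9385.77 + duty 49789.12 = 367167.66
Supplier B (CFR):
CIF value = CFR price + insurance = 284258.13 + 248.40 = 284506.53
Import duty = 284506.53 × 15.8% = 44952.03
Buyer bears (B): 248.40 + 139.18 + 365.71 + 1752.64 = 2505.93
Landed cost (B) = invoice 284258.13 + 2505.93 + duty 44952.03 = 331716.09
Difference = |367167.66 − 331716.09| = 35451.57

Supplier B is cheaper by SGD 35451.57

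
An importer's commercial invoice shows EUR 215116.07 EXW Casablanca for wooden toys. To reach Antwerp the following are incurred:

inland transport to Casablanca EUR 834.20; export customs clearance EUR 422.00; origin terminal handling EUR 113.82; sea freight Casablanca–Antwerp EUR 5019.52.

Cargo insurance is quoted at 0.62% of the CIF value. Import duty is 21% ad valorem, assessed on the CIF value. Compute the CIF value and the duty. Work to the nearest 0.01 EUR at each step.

CIF value: EUR 222887.51; import duty: EUR 46806.38

Let C be the CIF value. C = EXW price + pre-shipment costs + freight + 0.62% × C
C − 0.62% × C = 215116.07 + 834.20 + 422.00 + 113.82 + 5019.52
0.9938 × C = 221505.61
C = 221505.61 / 0.9938 = 222887.51
Insurance premium = 0.62% × 222887.51 = 1381.90
Import duty = 222887.51 × 21% = 46806.38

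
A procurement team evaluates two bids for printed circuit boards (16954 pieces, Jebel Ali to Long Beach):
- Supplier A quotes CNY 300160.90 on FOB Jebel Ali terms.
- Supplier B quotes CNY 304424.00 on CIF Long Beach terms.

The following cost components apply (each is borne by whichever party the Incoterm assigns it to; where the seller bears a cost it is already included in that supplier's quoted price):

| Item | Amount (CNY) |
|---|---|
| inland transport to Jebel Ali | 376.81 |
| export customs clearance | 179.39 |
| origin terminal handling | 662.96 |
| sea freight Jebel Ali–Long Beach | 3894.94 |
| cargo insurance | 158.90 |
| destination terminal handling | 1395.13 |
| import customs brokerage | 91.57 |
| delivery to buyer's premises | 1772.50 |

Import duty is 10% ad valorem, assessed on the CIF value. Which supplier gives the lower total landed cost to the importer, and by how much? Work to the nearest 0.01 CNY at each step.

Supplier A is cheaper by CNY 230.19

Supplier A (FOB):
CIF value = FOB price + freight + insurance = 300160.90 + 3894.94 + 158.90 = 304214.74
Import duty = 304214.74 × 10% = 30421.47
Buyer bears (A): 3894.94 + 158.90 + 1395.13 + 91.57 + 1772.50 = 7313.04
Landed cost (A) = invoice 300160.90 + 7313.04 + duty 30421.47 = 337895.41
Supplier B (CIF):
The CIF price already equals the CIF value: 304424.00
Import duty = 304424.00 × 10% = 30442.40
Buyer bears (B): 1395.13 + 91.57 + 1772.50 = 3259.20
Landed cost (B) = invoice 304424.00 + 3259.20 + duty 30442.40 = 338125.60
Difference = |337895.41 − 338125.60| = 230.19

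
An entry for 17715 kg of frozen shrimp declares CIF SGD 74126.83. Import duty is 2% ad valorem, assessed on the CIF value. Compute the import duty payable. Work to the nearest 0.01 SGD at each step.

Import duty = 74126.83 × 2% = 1482.54

Import duty: SGD 1482.54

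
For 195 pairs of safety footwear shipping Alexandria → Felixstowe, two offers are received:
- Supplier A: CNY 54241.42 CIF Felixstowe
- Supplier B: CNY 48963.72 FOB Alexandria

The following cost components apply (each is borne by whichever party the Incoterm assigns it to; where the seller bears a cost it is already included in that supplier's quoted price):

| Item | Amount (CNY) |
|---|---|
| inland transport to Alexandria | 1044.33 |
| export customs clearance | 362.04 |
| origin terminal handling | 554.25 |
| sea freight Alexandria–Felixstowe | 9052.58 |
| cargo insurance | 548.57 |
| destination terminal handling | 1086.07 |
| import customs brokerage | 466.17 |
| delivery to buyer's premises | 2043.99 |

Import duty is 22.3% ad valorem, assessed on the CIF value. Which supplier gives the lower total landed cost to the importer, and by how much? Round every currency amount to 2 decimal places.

Supplier A is cheaper by CNY 5287.58

Supplier A (CIF):
The CIF price already equals the CIF value: 54241.42
Import duty = 54241.42 × 22.3% = 12095.84
Buyer bears (A): 1086.07 + 466.17 + 2043.99 = 3596.23
Landed cost (A) = invoice 54241.42 + 3596.23 + duty 12095.84 = 69933.49
Supplier B (FOB):
CIF value = FOB price + freight + insurance = 48963.72 + 9052.58 + 548.57 = 58564.87
Import duty = 58564.87 × 22.3% = 13059.97
Buyer bears (B): 9052.58 + 548.57 + 1086.07 + 466.17 + 2043.99 = 13197.38
Landed cost (B) = invoice 48963.72 + 13197.38 + duty 13059.97 = 75221.07
Difference = |69933.49 − 75221.07| = 5287.58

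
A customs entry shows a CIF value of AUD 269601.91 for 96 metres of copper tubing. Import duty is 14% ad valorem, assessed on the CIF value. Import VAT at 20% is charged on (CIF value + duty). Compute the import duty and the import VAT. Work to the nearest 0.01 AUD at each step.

Import duty: AUD 37744.27; import VAT: AUD 61469.24

Import duty = 269601.91 × 14% = 37744.27
VAT base = CIF + duty = 269601.91 + 37744.27 = 307346.18
Import VAT = 307346.18 × 20% = 61469.24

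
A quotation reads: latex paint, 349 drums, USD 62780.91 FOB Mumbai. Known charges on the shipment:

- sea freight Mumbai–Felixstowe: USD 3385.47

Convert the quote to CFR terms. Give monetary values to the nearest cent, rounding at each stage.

CFR price: USD 66166.38

From FOB to CFR, the seller additionally bears: freight.
CFR price = 62780.91 + 3385.47 = 66166.38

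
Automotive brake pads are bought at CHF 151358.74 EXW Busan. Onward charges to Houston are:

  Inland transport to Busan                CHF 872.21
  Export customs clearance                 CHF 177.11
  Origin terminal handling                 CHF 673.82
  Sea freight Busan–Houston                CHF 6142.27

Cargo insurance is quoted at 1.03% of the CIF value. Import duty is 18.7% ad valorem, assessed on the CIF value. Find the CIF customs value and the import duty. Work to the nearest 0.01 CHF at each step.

Let C be the CIF value. C = EXW price + pre-shipment costs + freight + 1.03% × C
C − 1.03% × C = 151358.74 + 872.21 + 177.11 + 673.82 + 6142.27
0.9897 × C = 159224.15
C = 159224.15 / 0.9897 = 160881.23
Insurance premium = 1.03% × 160881.23 = 1657.08
Import duty = 160881.23 × 18.7% = 30084.79

CIF value: CHF 160881.23; import duty: CHF 30084.79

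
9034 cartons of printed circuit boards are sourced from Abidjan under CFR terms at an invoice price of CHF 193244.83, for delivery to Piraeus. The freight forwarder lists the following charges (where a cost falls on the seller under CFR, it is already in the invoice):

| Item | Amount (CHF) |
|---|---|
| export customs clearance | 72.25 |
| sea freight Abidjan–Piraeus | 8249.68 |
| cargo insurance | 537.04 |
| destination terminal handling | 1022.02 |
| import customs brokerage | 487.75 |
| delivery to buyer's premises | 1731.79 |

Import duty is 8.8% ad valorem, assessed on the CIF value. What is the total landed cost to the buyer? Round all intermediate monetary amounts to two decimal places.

Total landed cost: CHF 214076.23

CFR: the seller pays costs through ocean freight to the destination port, but not insurance.
Already in the invoice (seller's account under CFR): export clearance, freight — exclude.
CIF value = CFR price + insurance = 193244.83 + 537.04 = 193781.87
Import duty = 193781.87 × 8.8% = 17052.80
Buyer bears: insurance 537.04 + destination terminal 1022.02 + brokerage 487.75 + delivery 1731.79 + duty 17052.80 = 20831.40
Landed cost = invoice 193244.83 + 20831.40 = 214076.23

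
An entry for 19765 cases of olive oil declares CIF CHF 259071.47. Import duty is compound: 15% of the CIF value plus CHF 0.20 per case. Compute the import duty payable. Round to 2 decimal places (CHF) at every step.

Import duty: CHF 42813.72

Ad valorem component: 259071.47 × 15% = 38860.72
Specific component: 19765 × 0.20 = 3953.00
Import duty = 38860.72 + 3953.00 = 42813.72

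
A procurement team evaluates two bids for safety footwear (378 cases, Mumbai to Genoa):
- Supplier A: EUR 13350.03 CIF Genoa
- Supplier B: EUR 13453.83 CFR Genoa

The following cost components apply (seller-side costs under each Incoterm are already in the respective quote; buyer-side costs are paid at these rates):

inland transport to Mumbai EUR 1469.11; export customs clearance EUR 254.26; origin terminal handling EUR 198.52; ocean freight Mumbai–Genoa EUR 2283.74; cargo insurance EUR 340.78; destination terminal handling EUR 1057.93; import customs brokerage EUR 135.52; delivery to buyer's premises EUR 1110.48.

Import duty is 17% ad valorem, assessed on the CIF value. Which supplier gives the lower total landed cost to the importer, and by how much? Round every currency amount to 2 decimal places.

Supplier A (CIF):
The CIF price already equals the CIF value: 13350.03
Import duty = 13350.03 × 17% = 2269.51
Buyer bears (A): 1057.93 + 135.52 + 1110.48 = 2303.93
Landed cost (A) = invoice 13350.03 + 2303.93 + duty 2269.51 = 17923.47
Supplier B (CFR):
CIF value = CFR price + insurance = 13453.83 + 340.78 = 13794.61
Import duty = 13794.61 × 17% = 2345.08
Buyer bears (B): 340.78 + 1057.93 + 135.52 + 1110.48 = 2644.71
Landed cost (B) = invoice 13453.83 + 2644.71 + duty 2345.08 = 18443.62
Difference = |17923.47 − 18443.62| = 520.15

Supplier A is cheaper by EUR 520.15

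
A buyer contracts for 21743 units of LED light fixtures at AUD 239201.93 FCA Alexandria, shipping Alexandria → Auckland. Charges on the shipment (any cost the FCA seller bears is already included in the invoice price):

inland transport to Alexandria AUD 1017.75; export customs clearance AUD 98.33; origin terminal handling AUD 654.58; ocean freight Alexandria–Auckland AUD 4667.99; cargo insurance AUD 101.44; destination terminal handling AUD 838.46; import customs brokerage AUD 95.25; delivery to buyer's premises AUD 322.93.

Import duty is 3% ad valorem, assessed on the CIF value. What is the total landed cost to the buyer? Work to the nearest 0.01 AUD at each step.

FCA: the seller delivers export-cleared goods to the carrier; the buyer bears costs from that point.
Already in the invoice (seller's account under FCA): inland to port, export clearance — exclude.
CIF value = FCA price + origin terminal + freight + insurance = 239201.93 + 654.58 + 4667.99 + 101.44 = 244625.94
Import duty = 244625.94 × 3% = 7338.78
Buyer bears: origin terminal 654.58 + freight 4667.99 + insurance 101.44 + destination terminal 838.46 + brokerage 95.25 + delivery 322.93 + duty 7338.78 = 14019.43
Landed cost = invoice 239201.93 + 14019.43 = 253221.36

Total landed cost: AUD 253221.36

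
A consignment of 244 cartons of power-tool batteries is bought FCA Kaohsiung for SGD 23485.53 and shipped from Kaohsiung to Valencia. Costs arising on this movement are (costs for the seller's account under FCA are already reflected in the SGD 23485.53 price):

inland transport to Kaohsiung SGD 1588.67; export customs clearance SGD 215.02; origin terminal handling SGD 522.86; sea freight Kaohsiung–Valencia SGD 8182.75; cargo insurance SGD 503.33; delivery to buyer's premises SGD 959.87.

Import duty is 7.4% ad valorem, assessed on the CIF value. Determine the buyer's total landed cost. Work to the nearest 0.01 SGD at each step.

Total landed cost: SGD 36073.73

FCA: the seller delivers export-cleared goods to the carrier; the buyer bears costs from that point.
Already in the invoice (seller's account under FCA): inland to port, export clearance — exclude.
CIF value = FCA price + origin terminal + freight + insurance = 23485.53 + 522.86 + 8182.75 + 503.33 = 32694.47
Import duty = 32694.47 × 7.4% = 2419.39
Buyer bears: origin terminal 522.86 + freight 8182.75 + insurance 503.33 + delivery 959.87 + duty 2419.39 = 12588.20
Landed cost = invoice 23485.53 + 12588.20 = 36073.73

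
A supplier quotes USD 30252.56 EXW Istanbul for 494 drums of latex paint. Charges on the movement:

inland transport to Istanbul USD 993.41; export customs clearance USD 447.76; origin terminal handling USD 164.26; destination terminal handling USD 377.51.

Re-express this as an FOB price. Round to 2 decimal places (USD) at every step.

FOB price: USD 31857.99

Not relevant to the conversion: destination terminal — on the buyer under both terms; not part of either seller's price.
From EXW to FOB, the seller additionally bears: inland to port, export clearance, origin terminal.
FOB price = 30252.56 + 993.41 + 447.76 + 164.26 = 31857.99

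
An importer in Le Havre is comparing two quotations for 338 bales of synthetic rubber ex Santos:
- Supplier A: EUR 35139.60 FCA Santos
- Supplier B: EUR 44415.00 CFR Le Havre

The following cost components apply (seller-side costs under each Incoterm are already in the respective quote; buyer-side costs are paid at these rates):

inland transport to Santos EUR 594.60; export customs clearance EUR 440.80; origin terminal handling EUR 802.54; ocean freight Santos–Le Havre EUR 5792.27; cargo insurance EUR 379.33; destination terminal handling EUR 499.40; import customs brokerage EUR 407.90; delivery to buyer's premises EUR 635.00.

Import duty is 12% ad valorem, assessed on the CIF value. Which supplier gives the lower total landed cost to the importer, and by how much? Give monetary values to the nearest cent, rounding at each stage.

Supplier A (FCA):
CIF value = FCA price + origin terminal + freight + insurance = 35139.60 + 802.54 + 5792.27 + 379.33 = 42113.74
Import duty = 42113.74 × 12% = 5053.65
Buyer bears (A): 802.54 + 5792.27 + 379.33 + 499.40 + 407.90 + 635.00 = 8516.44
Landed cost (A) = invoice 35139.60 + 8516.44 + duty 5053.65 = 48709.69
Supplier B (CFR):
CIF value = CFR price + insurance = 44415.00 + 379.33 = 44794.33
Import duty = 44794.33 × 12% = 5375.32
Buyer bears (B): 379.33 + 499.40 + 407.90 + 635.00 = 1921.63
Landed cost (B) = invoice 44415.00 + 1921.63 + duty 5375.32 = 51711.95
Difference = |48709.69 − 51711.95| = 3002.26

Supplier A is cheaper by EUR 3002.26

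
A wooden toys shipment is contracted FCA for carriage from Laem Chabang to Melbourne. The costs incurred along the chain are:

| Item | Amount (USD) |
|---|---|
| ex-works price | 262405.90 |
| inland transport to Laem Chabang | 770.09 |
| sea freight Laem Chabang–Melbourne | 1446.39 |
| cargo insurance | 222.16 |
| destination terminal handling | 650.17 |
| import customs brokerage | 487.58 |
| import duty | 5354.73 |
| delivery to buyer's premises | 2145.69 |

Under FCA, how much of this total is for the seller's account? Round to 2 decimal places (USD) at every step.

Seller's account: USD 263175.99

FCA: the seller delivers export-cleared goods to the carrier; the buyer bears costs from that point.
Seller's account: goods 262405.90 + inland to port 770.09 = 263175.99
Buyer's account: freight 1446.39 + insurance 222.16 + destination terminal 650.17 + brokerage 487.58 + duty 5354.73 + delivery 2145.69 = 10306.72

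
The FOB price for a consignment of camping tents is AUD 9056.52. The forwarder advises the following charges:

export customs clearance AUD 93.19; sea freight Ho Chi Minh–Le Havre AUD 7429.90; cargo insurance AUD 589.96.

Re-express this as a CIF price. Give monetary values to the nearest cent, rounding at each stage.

CIF price: AUD 17076.38

Not relevant to the conversion: export clearance — on the seller under both FOB and CIF; already in the FOB price and stays in the CIF price.
From FOB to CIF, the seller additionally bears: freight, insurance.
CIF price = 9056.52 + 7429.90 + 589.96 = 17076.38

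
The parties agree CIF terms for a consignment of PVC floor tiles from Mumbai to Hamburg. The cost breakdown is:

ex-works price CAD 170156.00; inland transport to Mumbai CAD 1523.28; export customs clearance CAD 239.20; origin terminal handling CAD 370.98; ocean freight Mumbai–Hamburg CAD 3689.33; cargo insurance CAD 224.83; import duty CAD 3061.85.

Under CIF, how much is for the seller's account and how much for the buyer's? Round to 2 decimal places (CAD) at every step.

Seller: CAD 176203.62; buyer: CAD 3061.85

CIF: the seller pays costs through ocean freight and marine insurance to the destination port.
Seller's account: goods 170156.00 + inland to port 1523.28 + export clearance 239.20 + origin terminal 370.98 + freight 3689.33 + insurance 224.83 = 176203.62
Buyer's account: duty 3061.85 = 3061.85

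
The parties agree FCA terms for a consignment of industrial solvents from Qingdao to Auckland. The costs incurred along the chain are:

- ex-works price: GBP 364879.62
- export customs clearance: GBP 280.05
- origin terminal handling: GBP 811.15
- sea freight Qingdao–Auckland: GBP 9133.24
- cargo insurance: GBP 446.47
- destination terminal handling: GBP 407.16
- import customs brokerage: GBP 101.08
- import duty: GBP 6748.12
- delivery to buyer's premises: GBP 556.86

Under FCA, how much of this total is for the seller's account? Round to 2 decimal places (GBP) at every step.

Seller's account: GBP 365159.67

FCA: the seller delivers export-cleared goods to the carrier; the buyer bears costs from that point.
Seller's account: goods 364879.62 + export clearance 280.05 = 365159.67
Buyer's account: origin terminal 811.15 + freight 9133.24 + insurance 446.47 + destination terminal 407.16 + brokerage 101.08 + duty 6748.12 + delivery 556.86 = 18204.08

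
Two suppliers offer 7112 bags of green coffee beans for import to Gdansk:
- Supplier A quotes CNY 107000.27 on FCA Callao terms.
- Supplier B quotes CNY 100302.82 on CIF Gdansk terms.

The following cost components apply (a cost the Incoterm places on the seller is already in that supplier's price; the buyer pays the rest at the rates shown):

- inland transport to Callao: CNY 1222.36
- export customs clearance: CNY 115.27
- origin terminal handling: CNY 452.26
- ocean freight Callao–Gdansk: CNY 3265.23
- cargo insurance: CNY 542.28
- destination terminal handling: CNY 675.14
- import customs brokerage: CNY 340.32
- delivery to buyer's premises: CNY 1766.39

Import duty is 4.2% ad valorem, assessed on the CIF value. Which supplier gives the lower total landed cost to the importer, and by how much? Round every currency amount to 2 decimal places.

Supplier B is cheaper by CNY 11417.42

Supplier A (FCA):
CIF value = FCA price + origin terminal + freight + insurance = 107000.27 + 452.26 + 3265.23 + 542.28 = 111260.04
Import duty = 111260.04 × 4.2% = 4672.92
Buyer bears (A): 452.26 + 3265.23 + 542.28 + 675.14 + 340.32 + 1766.39 = 7041.62
Landed cost (A) = invoice 107000.27 + 7041.62 + duty 4672.92 = 118714.81
Supplier B (CIF):
The CIF price already equals the CIF value: 100302.82
Import duty = 100302.82 × 4.2% = 4212.72
Buyer bears (B): 675.14 + 340.32 + 1766.39 = 2781.85
Landed cost (B) = invoice 100302.82 + 2781.85 + duty 4212.72 = 107297.39
Difference = |118714.81 − 107297.39| = 11417.42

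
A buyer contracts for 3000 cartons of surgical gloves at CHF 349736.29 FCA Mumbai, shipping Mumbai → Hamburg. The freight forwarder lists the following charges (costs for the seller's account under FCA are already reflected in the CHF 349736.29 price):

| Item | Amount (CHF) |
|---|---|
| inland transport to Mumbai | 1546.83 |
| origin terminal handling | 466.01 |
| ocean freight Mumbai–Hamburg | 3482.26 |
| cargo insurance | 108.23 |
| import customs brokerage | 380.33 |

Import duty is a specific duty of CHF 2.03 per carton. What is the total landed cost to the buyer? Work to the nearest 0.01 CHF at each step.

Total landed cost: CHF 360263.12

FCA: the seller delivers export-cleared goods to the carrier; the buyer bears costs from that point.
Already in the invoice (seller's account under FCA): inland to port — exclude.
CIF value = FCA price + origin terminal + freight + insurance = 349736.29 + 466.01 + 3482.26 + 108.23 = 353792.79
Import duty = 3000 × 2.03 = 6090.00
Buyer bears: origin terminal 466.01 + freight 3482.26 + insurance 108.23 + brokerage 380.33 + duty 6090.00 = 10526.83
Landed cost = invoice 349736.29 + 10526.83 = 360263.12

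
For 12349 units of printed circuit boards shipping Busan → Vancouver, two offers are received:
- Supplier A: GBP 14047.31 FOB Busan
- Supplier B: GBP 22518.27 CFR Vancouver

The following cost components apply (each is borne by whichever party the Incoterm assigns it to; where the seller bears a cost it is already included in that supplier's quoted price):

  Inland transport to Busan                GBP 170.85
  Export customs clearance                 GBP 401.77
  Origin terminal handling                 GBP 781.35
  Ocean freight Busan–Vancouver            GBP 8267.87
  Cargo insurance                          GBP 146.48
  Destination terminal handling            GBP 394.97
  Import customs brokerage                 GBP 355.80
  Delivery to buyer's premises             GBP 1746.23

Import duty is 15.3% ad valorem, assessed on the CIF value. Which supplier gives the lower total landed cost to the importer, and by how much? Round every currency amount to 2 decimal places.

Supplier A is cheaper by GBP 234.17

Supplier A (FOB):
CIF value = FOB price + freight + insurance = 14047.31 + 8267.87 + 146.48 = 22461.66
Import duty = 22461.66 × 15.3% = 3436.63
Buyer bears (A): 8267.87 + 146.48 + 394.97 + 355.80 + 1746.23 = 10911.35
Landed cost (A) = invoice 14047.31 + 10911.35 + duty 3436.63 = 28395.29
Supplier B (CFR):
CIF value = CFR price + insurance = 22518.27 + 146.48 = 22664.75
Import duty = 22664.75 × 15.3% = 3467.71
Buyer bears (B): 146.48 + 394.97 + 355.80 + 1746.23 = 2643.48
Landed cost (B) = invoice 22518.27 + 2643.48 + duty 3467.71 = 28629.46
Difference = |28395.29 − 28629.46| = 234.17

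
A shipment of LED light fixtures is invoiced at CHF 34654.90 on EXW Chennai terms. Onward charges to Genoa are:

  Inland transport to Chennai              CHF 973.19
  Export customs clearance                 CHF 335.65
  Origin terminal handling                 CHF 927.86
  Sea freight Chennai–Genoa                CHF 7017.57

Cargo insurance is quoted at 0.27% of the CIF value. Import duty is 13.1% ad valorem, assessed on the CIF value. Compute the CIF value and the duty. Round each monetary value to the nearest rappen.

Let C be the CIF value. C = EXW price + pre-shipment costs + freight + 0.27% × C
C − 0.27% × C = 34654.90 + 973.19 + 335.65 + 927.86 + 7017.57
0.9973 × C = 43909.17
C = 43909.17 / 0.9973 = 44028.05
Insurance premium = 0.27% × 44028.05 = 118.88
Import duty = 44028.05 × 13.1% = 5767.67

CIF value: CHF 44028.05; import duty: CHF 5767.67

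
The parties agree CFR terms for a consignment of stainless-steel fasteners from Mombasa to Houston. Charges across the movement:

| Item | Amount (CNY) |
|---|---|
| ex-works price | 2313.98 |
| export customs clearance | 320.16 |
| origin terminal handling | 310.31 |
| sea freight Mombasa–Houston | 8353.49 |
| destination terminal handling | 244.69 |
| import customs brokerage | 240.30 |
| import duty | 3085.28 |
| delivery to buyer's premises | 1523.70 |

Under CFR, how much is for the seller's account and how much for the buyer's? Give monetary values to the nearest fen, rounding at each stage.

Seller: CNY 11297.94; buyer: CNY 5093.97

CFR: the seller pays costs through ocean freight to the destination port, but not insurance.
Seller's account: goods 2313.98 + export clearance 320.16 + origin terminal 310.31 + freight 8353.49 = 11297.94
Buyer's account: destination terminal 244.69 + brokerage 240.30 + duty 3085.28 + delivery 1523.70 = 5093.97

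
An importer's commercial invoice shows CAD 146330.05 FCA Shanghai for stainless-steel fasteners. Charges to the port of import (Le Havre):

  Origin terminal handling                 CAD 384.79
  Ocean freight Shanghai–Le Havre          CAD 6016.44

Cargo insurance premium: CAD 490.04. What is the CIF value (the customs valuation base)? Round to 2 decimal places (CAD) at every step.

CIF = FCA price + pre-shipment costs + freight + insurance
CIF = 146330.05 + 384.79 + 6016.44 + 490.04 = 153221.32

CIF value: CAD 153221.32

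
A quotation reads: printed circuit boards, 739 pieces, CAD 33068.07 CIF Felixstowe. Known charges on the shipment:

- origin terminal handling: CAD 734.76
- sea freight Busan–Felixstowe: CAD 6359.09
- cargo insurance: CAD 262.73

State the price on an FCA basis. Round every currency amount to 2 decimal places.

FCA price: CAD 25711.49

From CIF to FCA, the seller no longer bears: origin terminal, freight, insurance.
FCA price = 33068.07 − 734.76 − 6359.09 − 262.73 = 25711.49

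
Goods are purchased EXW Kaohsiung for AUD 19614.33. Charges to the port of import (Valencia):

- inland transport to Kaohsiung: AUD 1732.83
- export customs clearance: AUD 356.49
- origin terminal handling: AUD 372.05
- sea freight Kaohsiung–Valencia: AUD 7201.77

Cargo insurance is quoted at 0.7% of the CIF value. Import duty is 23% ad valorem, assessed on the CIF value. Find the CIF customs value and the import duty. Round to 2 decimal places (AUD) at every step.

CIF value: AUD 29483.86; import duty: AUD 6781.29

Let C be the CIF value. C = EXW price + pre-shipment costs + freight + 0.7% × C
C − 0.7% × C = 19614.33 + 1732.83 + 356.49 + 372.05 + 7201.77
0.993 × C = 29277.47
C = 29277.47 / 0.993 = 29483.86
Insurance premium = 0.7% × 29483.86 = 206.39
Import duty = 29483.86 × 23% = 6781.29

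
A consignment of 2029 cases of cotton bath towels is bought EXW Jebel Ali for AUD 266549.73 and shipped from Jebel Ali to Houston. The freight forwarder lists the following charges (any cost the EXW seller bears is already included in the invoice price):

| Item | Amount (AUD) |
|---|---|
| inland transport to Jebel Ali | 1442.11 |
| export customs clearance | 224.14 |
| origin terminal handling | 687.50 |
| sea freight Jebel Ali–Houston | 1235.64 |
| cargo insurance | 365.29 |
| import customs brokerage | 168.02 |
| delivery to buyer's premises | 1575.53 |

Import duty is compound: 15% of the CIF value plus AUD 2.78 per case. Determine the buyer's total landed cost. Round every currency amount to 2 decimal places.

EXW: the seller makes goods available at their premises; the buyer bears all onward costs.
CIF value = EXW price + inland to port + export clearance + origin terminal + freight + insurance = 266549.73 + 1442.11 + 224.14 + 687.50 + 1235.64 + 365.29 = 270504.41
Ad valorem component: 270504.41 × 15% = 40575.66
Specific component: 2029 × 2.78 = 5640.62
Import duty = 40575.66 + 5640.62 = 46216.28
Buyer bears: inland to port 1442.11 + export clearance 224.14 + origin terminal 687.50 + freight 1235.64 + insurance 365.29 + brokerage 168.02 + delivery 1575.53 + duty 46216.28 = 51914.51
Landed cost = invoice 266549.73 + 51914.51 = 318464.24

Total landed cost: AUD 318464.24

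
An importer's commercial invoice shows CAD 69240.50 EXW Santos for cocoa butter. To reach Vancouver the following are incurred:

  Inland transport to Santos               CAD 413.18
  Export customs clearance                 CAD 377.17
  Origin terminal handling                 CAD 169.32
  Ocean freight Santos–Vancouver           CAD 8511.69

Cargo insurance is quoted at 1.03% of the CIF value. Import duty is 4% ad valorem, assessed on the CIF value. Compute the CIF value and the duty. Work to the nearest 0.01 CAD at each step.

CIF value: CAD 79531.03; import duty: CAD 3181.24

Let C be the CIF value. C = EXW price + pre-shipment costs + freight + 1.03% × C
C − 1.03% × C = 69240.50 + 413.18 + 377.17 + 169.32 + 8511.69
0.9897 × C = 78711.86
C = 78711.86 / 0.9897 = 79531.03
Insurance premium = 1.03% × 79531.03 = 819.17
Import duty = 79531.03 × 4% = 3181.24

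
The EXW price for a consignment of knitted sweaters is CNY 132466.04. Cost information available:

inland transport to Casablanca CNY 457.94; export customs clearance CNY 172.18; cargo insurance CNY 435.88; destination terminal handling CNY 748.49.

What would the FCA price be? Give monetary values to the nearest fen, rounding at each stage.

Not relevant to the conversion: destination terminal, insurance — on the buyer under both terms; not part of either seller's price.
From EXW to FCA, the seller additionally bears: inland to port, export clearance.
FCA price = 132466.04 + 457.94 + 172.18 = 133096.16

FCA price: CNY 133096.16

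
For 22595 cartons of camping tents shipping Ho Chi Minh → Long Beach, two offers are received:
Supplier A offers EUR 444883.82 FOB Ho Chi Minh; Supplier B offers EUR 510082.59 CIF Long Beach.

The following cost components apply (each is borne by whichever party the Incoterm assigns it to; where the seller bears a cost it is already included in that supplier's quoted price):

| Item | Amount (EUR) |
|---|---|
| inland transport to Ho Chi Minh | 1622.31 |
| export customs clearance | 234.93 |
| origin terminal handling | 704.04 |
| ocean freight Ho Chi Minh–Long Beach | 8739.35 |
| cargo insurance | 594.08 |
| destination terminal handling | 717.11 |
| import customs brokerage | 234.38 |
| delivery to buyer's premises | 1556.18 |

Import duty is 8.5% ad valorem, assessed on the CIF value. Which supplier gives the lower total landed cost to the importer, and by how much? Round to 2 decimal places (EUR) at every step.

Supplier A (FOB):
CIF value = FOB price + freight + insurance = 444883.82 + 8739.35 + 594.08 = 454217.25
Import duty = 454217.25 × 8.5% = 38608.47
Buyer bears (A): 8739.35 + 594.08 + 717.11 + 234.38 + 1556.18 = 11841.10
Landed cost (A) = invoice 444883.82 + 11841.10 + duty 38608.47 = 495333.39
Supplier B (CIF):
The CIF price already equals the CIF value: 510082.59
Import duty = 510082.59 × 8.5% = 43357.02
Buyer bears (B): 717.11 + 234.38 + 1556.18 = 2507.67
Landed cost (B) = invoice 510082.59 + 2507.67 + duty 43357.02 = 555947.28
Difference = |495333.39 − 555947.28| = 60613.89

Supplier A is cheaper by EUR 60613.89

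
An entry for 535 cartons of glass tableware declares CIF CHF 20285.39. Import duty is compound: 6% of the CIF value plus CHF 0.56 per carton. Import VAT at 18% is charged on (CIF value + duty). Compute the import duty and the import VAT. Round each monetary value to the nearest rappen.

Import duty: CHF 1516.72; import VAT: CHF 3924.38

Ad valorem component: 20285.39 × 6% = 1217.12
Specific component: 535 × 0.56 = 299.60
Import duty = 1217.12 + 299.60 = 1516.72
VAT base = CIF + duty = 20285.39 + 1516.72 = 21802.11
Import VAT = 21802.11 × 18% = 3924.38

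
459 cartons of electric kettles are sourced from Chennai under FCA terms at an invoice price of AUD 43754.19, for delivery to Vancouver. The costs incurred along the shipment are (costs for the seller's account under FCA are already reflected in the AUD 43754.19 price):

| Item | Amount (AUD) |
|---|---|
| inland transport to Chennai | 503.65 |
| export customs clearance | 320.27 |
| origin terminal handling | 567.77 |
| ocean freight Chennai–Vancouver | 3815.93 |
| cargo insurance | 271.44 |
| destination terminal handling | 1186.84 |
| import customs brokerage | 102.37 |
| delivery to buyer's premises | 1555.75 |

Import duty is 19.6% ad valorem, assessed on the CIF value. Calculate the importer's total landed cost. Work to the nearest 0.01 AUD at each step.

Total landed cost: AUD 60742.52

FCA: the seller delivers export-cleared goods to the carrier; the buyer bears costs from that point.
Already in the invoice (seller's account under FCA): inland to port, export clearance — exclude.
CIF value = FCA price + origin terminal + freight + insurance = 43754.19 + 567.77 + 3815.93 + 271.44 = 48409.33
Import duty = 48409.33 × 19.6% = 9488.23
Buyer bears: origin terminal 567.77 + freight 3815.93 + insurance 271.44 + destination terminal 1186.84 + brokerage 102.37 + delivery 1555.75 + duty 9488.23 = 16988.33
Landed cost = invoice 43754.19 + 16988.33 = 60742.52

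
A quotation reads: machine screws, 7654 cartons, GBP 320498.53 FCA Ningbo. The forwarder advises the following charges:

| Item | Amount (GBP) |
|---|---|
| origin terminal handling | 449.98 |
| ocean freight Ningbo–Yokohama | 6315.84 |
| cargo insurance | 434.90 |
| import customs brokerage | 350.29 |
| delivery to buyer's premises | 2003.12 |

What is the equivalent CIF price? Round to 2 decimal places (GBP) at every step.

CIF price: GBP 327699.25

Not relevant to the conversion: brokerage, delivery — on the buyer under both terms; not part of either seller's price.
From FCA to CIF, the seller additionally bears: origin terminal, freight, insurance.
CIF price = 320498.53 + 449.98 + 6315.84 + 434.90 = 327699.25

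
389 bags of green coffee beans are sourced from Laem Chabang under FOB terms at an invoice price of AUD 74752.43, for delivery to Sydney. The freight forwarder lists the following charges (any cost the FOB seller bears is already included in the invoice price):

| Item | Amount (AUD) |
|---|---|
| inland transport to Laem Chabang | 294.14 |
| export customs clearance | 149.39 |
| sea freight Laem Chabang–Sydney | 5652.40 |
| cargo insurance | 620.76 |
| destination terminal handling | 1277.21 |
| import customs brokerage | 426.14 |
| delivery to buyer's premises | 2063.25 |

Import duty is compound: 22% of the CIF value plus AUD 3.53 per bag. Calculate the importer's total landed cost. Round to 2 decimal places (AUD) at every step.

FOB: the seller bears costs until goods are on board at the origin port; the buyer bears freight, insurance and all costs thereafter.
Already in the invoice (seller's account under FOB): inland to port, export clearance — exclude.
CIF value = FOB price + freight + insurance = 74752.43 + 5652.40 + 620.76 = 81025.59
Ad valorem component: 81025.59 × 22% = 17825.63
Specific component: 389 × 3.53 = 1373.17
Import duty = 17825.63 + 1373.17 = 19198.80
Buyer bears: freight 5652.40 + insurance 620.76 + destination terminal 1277.21 + brokerage 426.14 + delivery 2063.25 + duty 19198.80 = 29238.56
Landed cost = invoice 74752.43 + 29238.56 = 103990.99

Total landed cost: AUD 103990.99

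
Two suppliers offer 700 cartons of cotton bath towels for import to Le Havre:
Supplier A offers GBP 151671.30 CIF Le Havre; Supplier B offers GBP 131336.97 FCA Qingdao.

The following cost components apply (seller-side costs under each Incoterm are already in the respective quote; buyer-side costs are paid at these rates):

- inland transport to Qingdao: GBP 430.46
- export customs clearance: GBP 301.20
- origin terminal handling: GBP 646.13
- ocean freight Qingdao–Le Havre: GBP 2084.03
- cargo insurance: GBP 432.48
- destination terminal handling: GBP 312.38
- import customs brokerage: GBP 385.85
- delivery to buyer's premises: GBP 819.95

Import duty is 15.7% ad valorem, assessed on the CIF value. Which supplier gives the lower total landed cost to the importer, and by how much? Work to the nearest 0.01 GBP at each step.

Supplier B is cheaper by GBP 19867.64

Supplier A (CIF):
The CIF price already equals the CIF value: 151671.30
Import duty = 151671.30 × 15.7% = 23812.39
Buyer bears (A): 312.38 + 385.85 + 819.95 = 1518.18
Landed cost (A) = invoice 151671.30 + 1518.18 + duty 23812.39 = 177001.87
Supplier B (FCA):
CIF value = FCA price + origin terminal + freight + insurance = 131336.97 + 646.13 + 2084.03 + 432.48 = 134499.61
Import duty = 134499.61 × 15.7% = 21116.44
Buyer bears (B): 646.13 + 2084.03 + 432.48 + 312.38 + 385.85 + 819.95 = 4680.82
Landed cost (B) = invoice 131336.97 + 4680.82 + duty 21116.44 = 157134.23
Difference = |177001.87 − 157134.23| = 19867.64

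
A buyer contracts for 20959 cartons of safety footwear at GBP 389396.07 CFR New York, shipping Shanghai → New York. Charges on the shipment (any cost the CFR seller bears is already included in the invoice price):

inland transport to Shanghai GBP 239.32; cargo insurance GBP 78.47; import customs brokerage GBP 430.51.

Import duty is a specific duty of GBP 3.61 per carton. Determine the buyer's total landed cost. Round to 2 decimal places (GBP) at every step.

Total landed cost: GBP 465567.04

CFR: the seller pays costs through ocean freight to the destination port, but not insurance.
Already in the invoice (seller's account under CFR): inland to port — exclude.
CIF value = CFR price + insurance = 389396.07 + 78.47 = 389474.54
Import duty = 20959 × 3.61 = 75661.99
Buyer bears: insurance 78.47 + brokerage 430.51 + duty 75661.99 = 76170.97
Landed cost = invoice 389396.07 + 76170.97 = 465567.04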